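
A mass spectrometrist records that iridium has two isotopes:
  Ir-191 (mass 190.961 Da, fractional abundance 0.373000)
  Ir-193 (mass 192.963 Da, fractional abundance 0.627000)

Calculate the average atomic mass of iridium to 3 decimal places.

Average mass = Σ (abundance × isotope mass) = 0.373000 × 190.961 + 0.627000 × 192.963
= 71.2285 + 120.9878 = 192.2163 Da

192.216 Da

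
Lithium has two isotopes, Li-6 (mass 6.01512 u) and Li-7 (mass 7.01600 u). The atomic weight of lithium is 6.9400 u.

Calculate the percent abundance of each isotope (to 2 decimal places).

Li-6: 7.59%, Li-7: 92.41%

With x = fraction of Li-6 (so Li-7 is 1 − x):
6.01512·x + 7.01600·(1 − x) = 6.9400
(6.01512 − 7.01600)·x = 6.9400 − 7.01600
x = -0.07600 / -1.00088 = 0.07593 → 7.59% Li-6, 92.41% Li-7.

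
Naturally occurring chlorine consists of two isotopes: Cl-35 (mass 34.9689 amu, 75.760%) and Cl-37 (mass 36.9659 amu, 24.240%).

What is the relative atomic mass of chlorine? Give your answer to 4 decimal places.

The abundance-weighted mean is 0.75760 × 34.9689 + 0.24240 × 36.9659
= 26.49244 + 8.96053 = 35.45297 amu

35.4530 amu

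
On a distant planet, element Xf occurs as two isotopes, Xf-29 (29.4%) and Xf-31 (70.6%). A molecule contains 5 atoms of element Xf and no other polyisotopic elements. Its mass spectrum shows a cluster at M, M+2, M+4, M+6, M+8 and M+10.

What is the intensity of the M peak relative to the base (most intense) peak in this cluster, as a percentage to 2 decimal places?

0.60%

Term probabilities: M 0.0022, M+2 0.0264, M+4 0.1267, M+6 0.3042, M+8 0.3652, M+10 0.1754. Base peak = M+8.
P(M+8) = C(5,4) × 0.294^1 × 0.706^4 = 5 × 0.2940 × 0.24843845 = 0.365205 (base)
P(M) = C(5,0) × 0.294^5 × 0.706^0 = 1 × 0.00219653 × 1.0000 = 0.002197
Relative intensity = 0.002197 / 0.365205 × 100 = 0.60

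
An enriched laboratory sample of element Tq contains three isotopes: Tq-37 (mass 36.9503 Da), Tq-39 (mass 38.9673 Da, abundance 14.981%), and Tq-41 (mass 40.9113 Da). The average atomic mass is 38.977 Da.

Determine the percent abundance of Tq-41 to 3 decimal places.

The remaining 85.019% is split between Tq-37 (fraction x) and Tq-41 (fraction 0.85019 − x).
Substituting: 36.9503x + 40.9113(0.85019 − x) = 33.139308787
(36.9503 − 40.9113)x = -1.64306936  ⇒  x = 0.41481, y = 0.43538
Tq-37: 41.481%, Tq-41: 43.538%.

43.538%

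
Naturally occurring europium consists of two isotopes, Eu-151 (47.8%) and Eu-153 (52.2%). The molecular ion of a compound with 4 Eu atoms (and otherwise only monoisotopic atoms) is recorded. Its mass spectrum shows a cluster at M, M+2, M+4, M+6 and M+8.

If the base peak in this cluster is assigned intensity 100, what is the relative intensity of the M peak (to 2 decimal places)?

13.98

Binomial terms of (0.478 + 0.522)^4: M 0.0522, M+2 0.2280, M+4 0.3735, M+6 0.2720, M+8 0.0742 → M+4 is the base peak.
P(M+4) = C(4,2) × 0.478^2 × 0.522^2 = 6 × 0.228484 × 0.272484 = 0.373549 (base)
P(M) = C(4,0) × 0.478^4 × 0.522^0 = 1 × 0.05220494 × 1.0000 = 0.052205
Relative intensity = 0.052205 / 0.373549 × 100 = 13.98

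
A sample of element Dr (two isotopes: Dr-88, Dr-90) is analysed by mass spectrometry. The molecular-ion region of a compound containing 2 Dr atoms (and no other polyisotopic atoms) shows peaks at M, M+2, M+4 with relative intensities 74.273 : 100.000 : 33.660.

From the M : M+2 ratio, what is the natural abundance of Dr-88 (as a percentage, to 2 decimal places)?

59.77%

If p is the fraction of Dr that is Dr-88, then I(M+2)/I(M) = [C(2,1)·p^1·(1−p)] / p^2 = 2·(1−p)/p = 100.000/74.273 = 1.3464
(1−p)/p = 1.3464/2 = 0.6732  ⇒  p = 1/(1 + 0.6732) = 0.5977
Dr-88: 59.77%, Dr-90: 40.23%.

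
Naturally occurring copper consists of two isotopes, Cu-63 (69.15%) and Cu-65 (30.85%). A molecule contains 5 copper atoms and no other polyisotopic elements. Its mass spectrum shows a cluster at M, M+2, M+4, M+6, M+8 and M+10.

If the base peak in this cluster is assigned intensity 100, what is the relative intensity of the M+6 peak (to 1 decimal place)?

Term probabilities: M 0.1581, M+2 0.3527, M+4 0.3147, M+6 0.1404, M+8 0.0313, M+10 0.0028. Base peak = M+2.
P(M+2) = C(5,1) × 0.6915^4 × 0.3085^1 = 5 × 0.2286487 × 0.3085 = 0.352691 (base)
P(M+6) = C(5,3) × 0.6915^2 × 0.3085^3 = 10 × 0.47817225 × 0.02936064 = 0.140394
Relative intensity = 0.140394 / 0.352691 × 100 = 39.8

39.8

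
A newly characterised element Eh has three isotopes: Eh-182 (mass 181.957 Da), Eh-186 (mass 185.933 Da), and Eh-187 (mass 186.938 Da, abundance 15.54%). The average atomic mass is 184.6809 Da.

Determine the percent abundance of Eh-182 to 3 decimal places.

35.419%

The remaining 84.46% is split between Eh-182 (fraction x) and Eh-186 (fraction 0.8446 − x).
Substituting: 181.957x + 185.933(0.8446 − x) = 155.6307348
(181.957 − 185.933)x = -1.408277  ⇒  x = 0.35419, y = 0.49041
Eh-182: 35.419%, Eh-186: 49.041%.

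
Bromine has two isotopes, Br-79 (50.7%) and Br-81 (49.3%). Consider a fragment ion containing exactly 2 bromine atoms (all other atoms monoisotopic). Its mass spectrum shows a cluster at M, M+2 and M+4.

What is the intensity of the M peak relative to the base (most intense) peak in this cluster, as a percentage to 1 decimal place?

51.4%

Term probabilities: M 0.2570, M+2 0.4999, M+4 0.2430. Base peak = M+2.
P(M+2) = C(2,1) × 0.507^1 × 0.493^1 = 2 × 0.5070 × 0.4930 = 0.499902 (base)
P(M) = C(2,0) × 0.507^2 × 0.493^0 = 1 × 0.257049 × 1.0000 = 0.257049
Relative intensity = 0.257049 / 0.499902 × 100 = 51.4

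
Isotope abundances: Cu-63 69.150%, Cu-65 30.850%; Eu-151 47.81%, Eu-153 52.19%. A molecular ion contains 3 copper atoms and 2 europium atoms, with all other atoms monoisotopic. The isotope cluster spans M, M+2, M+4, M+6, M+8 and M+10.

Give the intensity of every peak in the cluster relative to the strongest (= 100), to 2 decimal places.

21.23 : 74.76 : 100.00 : 63.41 : 19.22 : 2.25

Copper pattern (n=3): 0.33065611 : 0.44254842 : 0.19743483 : 0.02936064
Europium pattern (n=2): 0.22857961 : 0.49904078 : 0.27237961
Convolve the two distributions (both contribute in 2-u steps):
  M: 0.33065611×0.22857961 = 0.075581
  M+2: 0.33065611×0.49904078 + 0.44254842×0.22857961 = 0.266168
  M+4: 0.33065611×0.27237961 + 0.44254842×0.49904078 + 0.19743483×0.22857961 = 0.356043
  M+6: 0.44254842×0.27237961 + 0.19743483×0.49904078 + 0.02936064×0.22857961 = 0.225780
  M+8: 0.19743483×0.27237961 + 0.02936064×0.49904078 = 0.068429
  M+10: 0.02936064×0.27237961 = 0.007997
Scale to base peak (0.356043) = 100: 21.23 : 74.76 : 100.00 : 63.41 : 19.22 : 2.25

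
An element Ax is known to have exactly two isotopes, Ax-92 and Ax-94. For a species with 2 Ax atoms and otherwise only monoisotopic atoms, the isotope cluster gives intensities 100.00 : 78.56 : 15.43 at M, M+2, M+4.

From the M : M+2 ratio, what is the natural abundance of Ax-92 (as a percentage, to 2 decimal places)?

If p is the fraction of Ax that is Ax-92, then I(M+2)/I(M) = [C(2,1)·p^1·(1−p)] / p^2 = 2·(1−p)/p = 78.56/100.00 = 0.7856
(1−p)/p = 0.7856/2 = 0.3928  ⇒  p = 1/(1 + 0.3928) = 0.7180
Ax-92: 71.80%, Ax-94: 28.20%.

71.80%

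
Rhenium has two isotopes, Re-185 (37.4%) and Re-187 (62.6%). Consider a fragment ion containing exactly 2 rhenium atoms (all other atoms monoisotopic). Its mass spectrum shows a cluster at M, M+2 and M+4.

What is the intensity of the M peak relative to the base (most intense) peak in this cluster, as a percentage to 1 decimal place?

(0.374 + 0.626)^2 gives M 0.1399, M+2 0.4682, M+4 0.3919; the largest is M+2.
P(M+2) = C(2,1) × 0.374^1 × 0.626^1 = 2 × 0.3740 × 0.6260 = 0.468248 (base)
P(M) = C(2,0) × 0.374^2 × 0.626^0 = 1 × 0.139876 × 1.0000 = 0.139876
Relative intensity = 0.139876 / 0.468248 × 100 = 29.9

29.9%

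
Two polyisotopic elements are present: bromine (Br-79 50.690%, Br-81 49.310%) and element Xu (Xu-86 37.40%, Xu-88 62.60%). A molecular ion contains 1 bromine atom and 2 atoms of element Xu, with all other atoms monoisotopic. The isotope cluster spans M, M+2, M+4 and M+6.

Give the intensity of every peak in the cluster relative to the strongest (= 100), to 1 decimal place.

16.5 : 71.3 : 100.0 : 45.0

Bromine pattern (n=1): 0.5069 : 0.4931
Element Xu pattern (n=2): 0.139876 : 0.468248 : 0.391876
Convolve the two distributions (both contribute in 2-u steps):
  M: 0.5069×0.139876 = 0.070903
  M+2: 0.5069×0.468248 + 0.4931×0.139876 = 0.306328
  M+4: 0.5069×0.391876 + 0.4931×0.468248 = 0.429535
  M+6: 0.4931×0.391876 = 0.193234
Scale to base peak (0.429535) = 100: 16.5 : 71.3 : 100.0 : 45.0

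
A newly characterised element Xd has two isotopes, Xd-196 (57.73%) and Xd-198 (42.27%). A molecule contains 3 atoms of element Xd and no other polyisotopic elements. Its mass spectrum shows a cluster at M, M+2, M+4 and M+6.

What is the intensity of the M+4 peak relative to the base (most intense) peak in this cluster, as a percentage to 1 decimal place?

Term probabilities: M 0.1924, M+2 0.4226, M+4 0.3094, M+6 0.0755. Base peak = M+2.
P(M+2) = C(3,1) × 0.5773^2 × 0.4227^1 = 3 × 0.33327529 × 0.4227 = 0.422626 (base)
P(M+4) = C(3,2) × 0.5773^1 × 0.4227^2 = 3 × 0.5773 × 0.17867529 = 0.309448
Relative intensity = 0.309448 / 0.422626 × 100 = 73.2

73.2%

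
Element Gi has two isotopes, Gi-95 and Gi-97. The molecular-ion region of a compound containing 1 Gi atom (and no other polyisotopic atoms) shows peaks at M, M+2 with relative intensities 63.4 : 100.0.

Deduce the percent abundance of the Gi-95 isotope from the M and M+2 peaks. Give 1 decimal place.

If p is the fraction of Gi that is Gi-95, then I(M+2)/I(M) = [C(1,1)·p^0·(1−p)] / p^1 = 1·(1−p)/p = 100.0/63.4 = 1.5773
(1−p)/p = 1.5773/1 = 1.5773  ⇒  p = 1/(1 + 1.5773) = 0.3880
Gi-95: 38.8%, Gi-97: 61.2%.

38.8%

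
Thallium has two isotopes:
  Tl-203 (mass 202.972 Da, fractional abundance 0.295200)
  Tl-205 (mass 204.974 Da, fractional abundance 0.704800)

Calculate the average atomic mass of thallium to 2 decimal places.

204.38 Da

Weight each isotope mass by its fractional abundance: 0.295200 × 202.972 + 0.704800 × 204.974
= 59.9173 + 144.4657 = 204.3830 Da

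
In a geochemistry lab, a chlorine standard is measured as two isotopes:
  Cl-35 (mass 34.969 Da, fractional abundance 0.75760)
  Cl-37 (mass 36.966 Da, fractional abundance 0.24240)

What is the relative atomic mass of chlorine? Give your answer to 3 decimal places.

35.453 Da

Ar = Σ fᵢ·mᵢ = 0.75760 × 34.969 + 0.24240 × 36.966
= 26.4925 + 8.9606 = 35.4531 Da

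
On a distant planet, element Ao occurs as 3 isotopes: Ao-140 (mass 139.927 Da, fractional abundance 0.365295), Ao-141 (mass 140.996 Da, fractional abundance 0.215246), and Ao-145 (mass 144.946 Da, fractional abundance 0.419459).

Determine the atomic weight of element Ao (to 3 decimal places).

The abundance-weighted mean is 0.365295 × 139.927 + 0.215246 × 140.996 + 0.419459 × 144.946
= 51.1146 + 30.3488 + 60.7989 = 142.2623 Da

142.262 Da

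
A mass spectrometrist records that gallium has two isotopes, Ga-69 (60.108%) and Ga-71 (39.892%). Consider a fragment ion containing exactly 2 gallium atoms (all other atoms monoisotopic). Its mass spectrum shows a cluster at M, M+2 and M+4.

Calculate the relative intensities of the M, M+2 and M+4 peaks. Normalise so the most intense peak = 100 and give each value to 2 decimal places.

75.34 : 100.00 : 33.18

Each Ga atom is independently Ga-69 (p = 0.60108) or Ga-71 (q = 0.39892); the cluster is the binomial expansion (p + q)^2.
P(M) = 0.60108^2 = 0.361297
P(M+2) = 2 × 0.60108^1 × 0.39892^1 = 0.479566
P(M+4) = 0.39892^2 = 0.159137
The M+2 peak is largest (0.479566); scaling to 100 gives 75.34 : 100.00 : 33.18.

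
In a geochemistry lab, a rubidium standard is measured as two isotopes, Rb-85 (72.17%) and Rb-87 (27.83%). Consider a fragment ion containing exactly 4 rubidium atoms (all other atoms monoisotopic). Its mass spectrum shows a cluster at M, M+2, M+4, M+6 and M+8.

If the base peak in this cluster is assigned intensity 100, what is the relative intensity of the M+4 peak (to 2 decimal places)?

57.84

(0.7217 + 0.2783)^4 gives M 0.2713, M+2 0.4184, M+4 0.2420, M+6 0.0622, M+8 0.0060; the largest is M+2.
P(M+2) = C(4,1) × 0.7217^3 × 0.2783^1 = 4 × 0.37589809 × 0.2783 = 0.418450 (base)
P(M+4) = C(4,2) × 0.7217^2 × 0.2783^2 = 6 × 0.52085089 × 0.07745089 = 0.242042
Relative intensity = 0.242042 / 0.418450 × 100 = 57.84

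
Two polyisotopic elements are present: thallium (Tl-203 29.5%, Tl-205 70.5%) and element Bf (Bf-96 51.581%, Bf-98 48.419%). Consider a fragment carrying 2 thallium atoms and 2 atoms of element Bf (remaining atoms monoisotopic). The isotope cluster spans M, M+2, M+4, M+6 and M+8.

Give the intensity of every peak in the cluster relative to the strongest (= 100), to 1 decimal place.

Thallium pattern (n=2): 0.087025 : 0.41595 : 0.497025
Element Bf pattern (n=2): 0.26605996 : 0.49950009 : 0.23443996
Convolve the two distributions (both contribute in 2-u steps):
  M: 0.087025×0.26605996 = 0.023154
  M+2: 0.087025×0.49950009 + 0.41595×0.26605996 = 0.154137
  M+4: 0.087025×0.23443996 + 0.41595×0.49950009 + 0.497025×0.26605996 = 0.360408
  M+6: 0.41595×0.23443996 + 0.497025×0.49950009 = 0.345779
  M+8: 0.497025×0.23443996 = 0.116523
Scale to base peak (0.360408) = 100: 6.4 : 42.8 : 100.0 : 95.9 : 32.3

6.4 : 42.8 : 100.0 : 95.9 : 32.3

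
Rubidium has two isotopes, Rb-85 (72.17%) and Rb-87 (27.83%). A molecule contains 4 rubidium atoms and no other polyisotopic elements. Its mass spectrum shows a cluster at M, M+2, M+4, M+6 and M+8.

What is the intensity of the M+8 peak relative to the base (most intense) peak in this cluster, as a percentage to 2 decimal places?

1.43%

(0.7217 + 0.2783)^4 gives M 0.2713, M+2 0.4184, M+4 0.2420, M+6 0.0622, M+8 0.0060; the largest is M+2.
P(M+2) = C(4,1) × 0.7217^3 × 0.2783^1 = 4 × 0.37589809 × 0.2783 = 0.418450 (base)
P(M+8) = C(4,4) × 0.7217^0 × 0.2783^4 = 1 × 1.0000 × 0.00599864 = 0.005999
Relative intensity = 0.005999 / 0.418450 × 100 = 1.43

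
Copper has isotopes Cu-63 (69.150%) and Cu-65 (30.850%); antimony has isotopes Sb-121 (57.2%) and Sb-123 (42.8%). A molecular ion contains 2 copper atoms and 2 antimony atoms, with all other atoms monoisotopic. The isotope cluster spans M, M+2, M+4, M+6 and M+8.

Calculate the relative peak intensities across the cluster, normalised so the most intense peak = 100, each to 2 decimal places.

Copper pattern (n=2): 0.47817225 : 0.4266555 : 0.09517225
Antimony pattern (n=2): 0.327184 : 0.489632 : 0.183184
Convolve the two distributions (both contribute in 2-u steps):
  M: 0.47817225×0.327184 = 0.156450
  M+2: 0.47817225×0.489632 + 0.4266555×0.327184 = 0.373723
  M+4: 0.47817225×0.183184 + 0.4266555×0.489632 + 0.09517225×0.327184 = 0.327637
  M+6: 0.4266555×0.183184 + 0.09517225×0.489632 = 0.124756
  M+8: 0.09517225×0.183184 = 0.017434
Scale to base peak (0.373723) = 100: 41.86 : 100.00 : 87.67 : 33.38 : 4.66

41.86 : 100.00 : 87.67 : 33.38 : 4.66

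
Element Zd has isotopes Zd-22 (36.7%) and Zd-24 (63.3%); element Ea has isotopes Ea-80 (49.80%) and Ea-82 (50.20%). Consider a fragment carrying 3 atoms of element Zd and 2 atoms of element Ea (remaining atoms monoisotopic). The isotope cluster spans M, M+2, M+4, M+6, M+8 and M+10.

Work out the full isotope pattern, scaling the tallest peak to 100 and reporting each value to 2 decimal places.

3.52 : 25.33 : 71.78 : 100.00 : 68.40 : 18.37

Element Zd pattern (n=3): 0.04943086 : 0.25577441 : 0.44115859 : 0.25363614
Element Ea pattern (n=2): 0.248004 : 0.499992 : 0.252004
Convolve the two distributions (both contribute in 2-u steps):
  M: 0.04943086×0.248004 = 0.012259
  M+2: 0.04943086×0.499992 + 0.25577441×0.248004 = 0.088148
  M+4: 0.04943086×0.252004 + 0.25577441×0.499992 + 0.44115859×0.248004 = 0.249751
  M+6: 0.25577441×0.252004 + 0.44115859×0.499992 + 0.25363614×0.248004 = 0.347935
  M+8: 0.44115859×0.252004 + 0.25363614×0.499992 = 0.237990
  M+10: 0.25363614×0.252004 = 0.063917
Scale to base peak (0.347935) = 100: 3.52 : 25.33 : 71.78 : 100.00 : 68.40 : 18.37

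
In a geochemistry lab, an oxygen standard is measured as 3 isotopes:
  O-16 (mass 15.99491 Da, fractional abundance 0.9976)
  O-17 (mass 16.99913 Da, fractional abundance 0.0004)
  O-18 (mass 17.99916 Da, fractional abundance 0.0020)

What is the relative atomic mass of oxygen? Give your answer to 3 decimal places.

15.999 Da

Weight each isotope mass by its fractional abundance: 0.9976 × 15.99491 + 0.0004 × 16.99913 + 0.0020 × 17.99916
= 15.956522 + 0.006800 + 0.035998 = 15.999320 Da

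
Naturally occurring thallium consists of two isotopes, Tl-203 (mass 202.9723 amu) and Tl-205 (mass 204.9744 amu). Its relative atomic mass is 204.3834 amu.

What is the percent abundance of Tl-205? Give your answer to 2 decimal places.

70.48%

Let x be the fractional abundance of Tl-203; then Tl-205 has abundance 1 − x.
202.9723·x + 204.9744·(1 − x) = 204.3834
(202.9723 − 204.9744)·x = 204.3834 − 204.9744
x = -0.5910 / -2.0021 = 0.29519 → 29.52% Tl-203, 70.48% Tl-205.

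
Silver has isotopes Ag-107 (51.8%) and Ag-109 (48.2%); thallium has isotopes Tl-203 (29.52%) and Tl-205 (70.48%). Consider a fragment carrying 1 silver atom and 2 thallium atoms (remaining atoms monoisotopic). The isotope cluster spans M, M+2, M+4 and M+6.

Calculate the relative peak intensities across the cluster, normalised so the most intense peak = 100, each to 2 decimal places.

Silver pattern (n=1): 0.5180 : 0.4820
Thallium pattern (n=2): 0.08714304 : 0.41611392 : 0.49674304
Convolve the two distributions (both contribute in 2-u steps):
  M: 0.5180×0.08714304 = 0.045140
  M+2: 0.5180×0.41611392 + 0.4820×0.08714304 = 0.257550
  M+4: 0.5180×0.49674304 + 0.4820×0.41611392 = 0.457880
  M+6: 0.4820×0.49674304 = 0.239430
Scale to base peak (0.457880) = 100: 9.86 : 56.25 : 100.00 : 52.29

9.86 : 56.25 : 100.00 : 52.29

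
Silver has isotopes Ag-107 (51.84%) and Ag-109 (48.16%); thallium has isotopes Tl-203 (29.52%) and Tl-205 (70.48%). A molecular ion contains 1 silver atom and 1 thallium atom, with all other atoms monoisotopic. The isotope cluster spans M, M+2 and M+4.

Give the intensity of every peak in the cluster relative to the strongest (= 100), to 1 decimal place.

Silver pattern (n=1): 0.5184 : 0.4816
Thallium pattern (n=1): 0.2952 : 0.7048
Convolve the two distributions (both contribute in 2-u steps):
  M: 0.5184×0.2952 = 0.153032
  M+2: 0.5184×0.7048 + 0.4816×0.2952 = 0.507537
  M+4: 0.4816×0.7048 = 0.339432
Scale to base peak (0.507537) = 100: 30.2 : 100.0 : 66.9

30.2 : 100.0 : 66.9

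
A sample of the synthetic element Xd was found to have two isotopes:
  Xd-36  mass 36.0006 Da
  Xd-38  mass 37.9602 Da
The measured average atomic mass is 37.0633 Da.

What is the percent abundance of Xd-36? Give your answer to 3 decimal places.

45.770%

Writing the weighted mean with unknown fraction x of Xd-36:
36.0006·x + 37.9602·(1 − x) = 37.0633
(36.0006 − 37.9602)·x = 37.0633 − 37.9602
x = -0.8969 / -1.9596 = 0.45770 → 45.770% Xd-36, 54.230% Xd-38.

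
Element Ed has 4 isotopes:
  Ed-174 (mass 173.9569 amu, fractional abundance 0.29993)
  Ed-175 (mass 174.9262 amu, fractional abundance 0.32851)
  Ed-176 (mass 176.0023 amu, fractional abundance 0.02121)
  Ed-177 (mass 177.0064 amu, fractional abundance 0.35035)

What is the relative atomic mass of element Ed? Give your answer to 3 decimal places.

Average mass = Σ (abundance × isotope mass) = 0.29993 × 173.9569 + 0.32851 × 174.9262 + 0.02121 × 176.0023 + 0.35035 × 177.0064
= 52.17489 + 57.46501 + 3.73301 + 62.01419 = 175.38710 amu

175.387 amu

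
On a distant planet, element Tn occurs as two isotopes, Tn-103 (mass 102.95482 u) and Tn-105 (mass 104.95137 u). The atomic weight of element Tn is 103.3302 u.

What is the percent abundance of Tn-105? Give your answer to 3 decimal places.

18.801%

Let x be the fractional abundance of Tn-103; then Tn-105 has abundance 1 − x.
102.95482·x + 104.95137·(1 − x) = 103.3302
(102.95482 − 104.95137)·x = 103.3302 − 104.95137
x = -1.62117 / -1.99655 = 0.81199 → 81.199% Tn-103, 18.801% Tn-105.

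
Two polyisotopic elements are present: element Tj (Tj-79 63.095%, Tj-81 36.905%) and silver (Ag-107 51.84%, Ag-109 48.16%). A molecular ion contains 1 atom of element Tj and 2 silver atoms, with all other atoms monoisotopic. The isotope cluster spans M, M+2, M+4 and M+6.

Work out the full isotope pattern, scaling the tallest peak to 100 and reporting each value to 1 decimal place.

Element Tj pattern (n=1): 0.63095 : 0.36905
Silver pattern (n=2): 0.26873856 : 0.49932288 : 0.23193856
Convolve the two distributions (both contribute in 2-u steps):
  M: 0.63095×0.26873856 = 0.169561
  M+2: 0.63095×0.49932288 + 0.36905×0.26873856 = 0.414226
  M+4: 0.63095×0.23193856 + 0.36905×0.49932288 = 0.330617
  M+6: 0.36905×0.23193856 = 0.085597
Scale to base peak (0.414226) = 100: 40.9 : 100.0 : 79.8 : 20.7

40.9 : 100.0 : 79.8 : 20.7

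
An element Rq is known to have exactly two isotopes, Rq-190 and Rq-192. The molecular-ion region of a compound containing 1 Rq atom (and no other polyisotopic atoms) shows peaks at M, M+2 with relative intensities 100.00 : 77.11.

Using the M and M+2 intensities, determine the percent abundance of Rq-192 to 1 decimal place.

If p is the fraction of Rq that is Rq-190, then I(M+2)/I(M) = [C(1,1)·p^0·(1−p)] / p^1 = 1·(1−p)/p = 77.11/100.00 = 0.7711
(1−p)/p = 0.7711/1 = 0.7711  ⇒  p = 1/(1 + 0.7711) = 0.5646
Rq-190: 56.5%, Rq-192: 43.5%.

43.5%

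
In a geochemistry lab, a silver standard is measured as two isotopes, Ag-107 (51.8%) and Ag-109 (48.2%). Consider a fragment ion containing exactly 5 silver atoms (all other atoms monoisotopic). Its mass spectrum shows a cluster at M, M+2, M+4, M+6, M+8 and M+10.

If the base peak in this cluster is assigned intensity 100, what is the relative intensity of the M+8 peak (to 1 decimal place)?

43.3

Binomial terms of (0.518 + 0.482)^5: M 0.0373, M+2 0.1735, M+4 0.3229, M+6 0.3005, M+8 0.1398, M+10 0.0260 → M+4 is the base peak.
P(M+4) = C(5,2) × 0.518^3 × 0.482^2 = 10 × 0.13899183 × 0.232324 = 0.322911 (base)
P(M+8) = C(5,4) × 0.518^1 × 0.482^4 = 5 × 0.5180 × 0.05397444 = 0.139794
Relative intensity = 0.139794 / 0.322911 × 100 = 43.3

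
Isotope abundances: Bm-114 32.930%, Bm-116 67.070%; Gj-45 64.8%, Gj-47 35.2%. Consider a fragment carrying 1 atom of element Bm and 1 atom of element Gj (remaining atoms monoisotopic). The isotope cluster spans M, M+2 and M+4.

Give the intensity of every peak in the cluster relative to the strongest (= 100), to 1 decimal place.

38.8 : 100.0 : 42.9

Element Bm pattern (n=1): 0.3293 : 0.6707
Element Gj pattern (n=1): 0.6480 : 0.3520
Convolve the two distributions (both contribute in 2-u steps):
  M: 0.3293×0.6480 = 0.213386
  M+2: 0.3293×0.3520 + 0.6707×0.6480 = 0.550527
  M+4: 0.6707×0.3520 = 0.236086
Scale to base peak (0.550527) = 100: 38.8 : 100.0 : 42.9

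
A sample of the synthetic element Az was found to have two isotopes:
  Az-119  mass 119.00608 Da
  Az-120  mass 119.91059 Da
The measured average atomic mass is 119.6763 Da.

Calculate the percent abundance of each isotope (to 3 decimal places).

Az-119: 25.902%, Az-120: 74.098%

Let x be the fractional abundance of Az-119; then Az-120 has abundance 1 − x.
119.00608·x + 119.91059·(1 − x) = 119.6763
(119.00608 − 119.91059)·x = 119.6763 − 119.91059
x = -0.23429 / -0.90451 = 0.25902 → 25.902% Az-119, 74.098% Az-120.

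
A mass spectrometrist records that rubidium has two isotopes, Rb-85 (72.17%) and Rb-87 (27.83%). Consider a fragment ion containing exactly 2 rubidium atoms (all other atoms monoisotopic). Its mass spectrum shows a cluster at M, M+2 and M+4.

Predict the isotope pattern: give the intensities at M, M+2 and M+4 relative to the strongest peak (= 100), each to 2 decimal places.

Expanding (0.7217 + 0.2783)^2:
P(M) = 0.7217^2 = 0.520851
P(M+2) = 2 × 0.7217^1 × 0.2783^1 = 0.401698
P(M+4) = 0.2783^2 = 0.077451
The M peak is largest (0.520851); scaling to 100 gives 100.00 : 77.12 : 14.87.

100.00 : 77.12 : 14.87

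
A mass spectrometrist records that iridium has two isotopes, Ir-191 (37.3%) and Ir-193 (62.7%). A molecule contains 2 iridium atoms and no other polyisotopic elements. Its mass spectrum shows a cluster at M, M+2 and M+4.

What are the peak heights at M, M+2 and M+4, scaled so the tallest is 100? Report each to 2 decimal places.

29.74 : 100.00 : 84.05

The 2 Ir atoms are independent, so intensities follow the terms of (0.373 + 0.627)^2.
P(M) = 0.373^2 = 0.139129
P(M+2) = 2 × 0.373^1 × 0.627^1 = 0.467742
P(M+4) = 0.627^2 = 0.393129
The M+2 peak is largest (0.467742); scaling to 100 gives 29.74 : 100.00 : 84.05.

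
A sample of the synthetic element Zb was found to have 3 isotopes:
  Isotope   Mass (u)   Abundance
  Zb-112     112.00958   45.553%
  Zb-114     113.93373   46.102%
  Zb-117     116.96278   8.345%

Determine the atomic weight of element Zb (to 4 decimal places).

113.3100 u

Average mass = Σ (abundance × isotope mass) = 0.45553 × 112.00958 + 0.46102 × 113.93373 + 0.08345 × 116.96278
= 51.023724 + 52.525728 + 9.760544 = 113.309996 u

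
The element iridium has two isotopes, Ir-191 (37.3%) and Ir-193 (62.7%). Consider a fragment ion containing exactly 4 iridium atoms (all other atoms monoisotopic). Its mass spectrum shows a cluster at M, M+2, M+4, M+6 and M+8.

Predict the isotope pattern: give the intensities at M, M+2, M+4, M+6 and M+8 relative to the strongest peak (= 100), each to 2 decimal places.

5.26 : 35.39 : 89.23 : 100.00 : 42.02

The 4 Ir atoms are independent, so intensities follow the terms of (0.373 + 0.627)^4.
P(M) = 0.373^4 = 0.019357
P(M+2) = 4 × 0.373^3 × 0.627^1 = 0.130153
P(M+4) = 6 × 0.373^2 × 0.627^2 = 0.328174
P(M+6) = 4 × 0.373^1 × 0.627^3 = 0.367766
P(M+8) = 0.627^4 = 0.154550
The M+6 peak is largest (0.367766); scaling to 100 gives 5.26 : 35.39 : 89.23 : 100.00 : 42.02.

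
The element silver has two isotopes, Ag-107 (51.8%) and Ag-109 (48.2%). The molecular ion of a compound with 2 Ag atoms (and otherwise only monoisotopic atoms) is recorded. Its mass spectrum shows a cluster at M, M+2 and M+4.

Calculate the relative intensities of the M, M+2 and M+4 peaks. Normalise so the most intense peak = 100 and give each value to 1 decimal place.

Each Ag atom is independently Ag-107 (p = 0.518) or Ag-109 (q = 0.482); the cluster is the binomial expansion (p + q)^2.
P(M) = 0.518^2 = 0.268324
P(M+2) = 2 × 0.518^1 × 0.482^1 = 0.499352
P(M+4) = 0.482^2 = 0.232324
The M+2 peak is largest (0.499352); scaling to 100 gives 53.7 : 100.0 : 46.5.

53.7 : 100.0 : 46.5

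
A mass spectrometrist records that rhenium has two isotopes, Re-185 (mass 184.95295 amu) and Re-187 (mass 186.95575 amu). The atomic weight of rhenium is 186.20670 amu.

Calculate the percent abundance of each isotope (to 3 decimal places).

Re-185: 37.400%, Re-187: 62.600%

With x = fraction of Re-185 (so Re-187 is 1 − x):
184.95295·x + 186.95575·(1 − x) = 186.20670
(184.95295 − 186.95575)·x = 186.20670 − 186.95575
x = -0.74905 / -2.00280 = 0.37400 → 37.400% Re-185, 62.600% Re-187.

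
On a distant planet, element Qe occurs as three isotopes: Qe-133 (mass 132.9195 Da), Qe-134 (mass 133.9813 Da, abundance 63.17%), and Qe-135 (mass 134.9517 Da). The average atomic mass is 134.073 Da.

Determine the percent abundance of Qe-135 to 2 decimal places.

The remaining 36.83% is split between Qe-133 (fraction x) and Qe-135 (fraction 0.3683 − x).
Substituting: 132.9195x + 134.9517(0.3683 − x) = 49.43701279
(132.9195 − 134.9517)x = -0.26569832  ⇒  x = 0.13074, y = 0.23756
Qe-133: 13.07%, Qe-135: 23.76%.

23.76%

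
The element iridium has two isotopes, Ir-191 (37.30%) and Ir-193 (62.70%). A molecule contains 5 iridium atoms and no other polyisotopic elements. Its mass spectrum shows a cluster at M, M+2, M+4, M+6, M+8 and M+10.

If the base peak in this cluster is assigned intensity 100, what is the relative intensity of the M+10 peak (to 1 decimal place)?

Term probabilities: M 0.0072, M+2 0.0607, M+4 0.2040, M+6 0.3429, M+8 0.2882, M+10 0.0969. Base peak = M+6.
P(M+6) = C(5,3) × 0.3730^2 × 0.6270^3 = 10 × 0.139129 × 0.24649188 = 0.342942 (base)
P(M+10) = C(5,5) × 0.3730^0 × 0.6270^5 = 1 × 1.0000 × 0.09690311 = 0.096903
Relative intensity = 0.096903 / 0.342942 × 100 = 28.3

28.3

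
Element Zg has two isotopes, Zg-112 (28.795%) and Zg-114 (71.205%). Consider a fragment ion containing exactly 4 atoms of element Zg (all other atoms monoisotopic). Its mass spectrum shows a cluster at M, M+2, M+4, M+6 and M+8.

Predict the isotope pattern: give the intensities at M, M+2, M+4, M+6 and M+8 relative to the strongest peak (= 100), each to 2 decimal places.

1.65 : 16.35 : 60.66 : 100.00 : 61.82

Expanding (0.28795 + 0.71205)^4:
P(M) = 0.28795^4 = 0.006875
P(M+2) = 4 × 0.28795^3 × 0.71205^1 = 0.068002
P(M+4) = 6 × 0.28795^2 × 0.71205^2 = 0.252236
P(M+6) = 4 × 0.28795^1 × 0.71205^3 = 0.415823
P(M+8) = 0.71205^4 = 0.257064
The M+6 peak is largest (0.415823); scaling to 100 gives 1.65 : 16.35 : 60.66 : 100.00 : 61.82.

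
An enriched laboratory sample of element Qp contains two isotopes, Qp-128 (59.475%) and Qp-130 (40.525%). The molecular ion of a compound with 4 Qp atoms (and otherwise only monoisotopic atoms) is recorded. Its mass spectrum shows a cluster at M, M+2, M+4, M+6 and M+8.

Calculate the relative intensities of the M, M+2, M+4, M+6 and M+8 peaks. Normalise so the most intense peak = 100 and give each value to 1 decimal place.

35.9 : 97.8 : 100.0 : 45.4 : 7.7

Expanding (0.59475 + 0.40525)^4:
P(M) = 0.59475^4 = 0.125123
P(M+2) = 4 × 0.59475^3 × 0.40525^1 = 0.341025
P(M+4) = 6 × 0.59475^2 × 0.40525^2 = 0.348551
P(M+6) = 4 × 0.59475^1 × 0.40525^3 = 0.158330
P(M+8) = 0.40525^4 = 0.026971
The M+4 peak is largest (0.348551); scaling to 100 gives 35.9 : 97.8 : 100.0 : 45.4 : 7.7.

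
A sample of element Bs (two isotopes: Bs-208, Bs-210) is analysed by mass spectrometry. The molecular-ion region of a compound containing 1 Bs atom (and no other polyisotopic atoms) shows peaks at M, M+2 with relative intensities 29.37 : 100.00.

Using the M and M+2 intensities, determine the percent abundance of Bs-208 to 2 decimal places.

22.70%

Write p for the Bs-208 fraction. I(M+2)/I(M) = [C(1,1)·p^0·(1−p)] / p^1 = 1·(1−p)/p = 100.00/29.37 = 3.4048
(1−p)/p = 3.4048/1 = 3.4048  ⇒  p = 1/(1 + 3.4048) = 0.2270
Bs-208: 22.70%, Bs-210: 77.30%.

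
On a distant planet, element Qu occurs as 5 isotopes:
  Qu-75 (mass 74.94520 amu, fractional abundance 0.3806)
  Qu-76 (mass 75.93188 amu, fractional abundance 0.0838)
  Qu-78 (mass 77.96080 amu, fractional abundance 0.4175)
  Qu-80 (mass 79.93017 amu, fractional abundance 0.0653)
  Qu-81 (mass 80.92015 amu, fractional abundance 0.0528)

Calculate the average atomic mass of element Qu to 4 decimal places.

Weight each isotope mass by its fractional abundance: 0.3806 × 74.94520 + 0.0838 × 75.93188 + 0.4175 × 77.96080 + 0.0653 × 79.93017 + 0.0528 × 80.92015
= 28.524143 + 6.363092 + 32.548634 + 5.219440 + 4.272584 = 76.927893 amu

76.9279 amu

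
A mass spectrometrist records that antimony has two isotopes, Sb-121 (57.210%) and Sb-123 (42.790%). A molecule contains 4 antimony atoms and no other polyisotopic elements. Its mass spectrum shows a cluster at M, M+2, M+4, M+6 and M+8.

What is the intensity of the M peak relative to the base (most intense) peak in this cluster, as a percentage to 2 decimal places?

(0.57210 + 0.42790)^4 gives M 0.1071, M+2 0.3205, M+4 0.3596, M+6 0.1793, M+8 0.0335; the largest is M+4.
P(M+4) = C(4,2) × 0.57210^2 × 0.42790^2 = 6 × 0.32729841 × 0.18309841 = 0.359567 (base)
P(M) = C(4,0) × 0.57210^4 × 0.42790^0 = 1 × 0.10712425 × 1.0000 = 0.107124
Relative intensity = 0.107124 / 0.359567 × 100 = 29.79

29.79%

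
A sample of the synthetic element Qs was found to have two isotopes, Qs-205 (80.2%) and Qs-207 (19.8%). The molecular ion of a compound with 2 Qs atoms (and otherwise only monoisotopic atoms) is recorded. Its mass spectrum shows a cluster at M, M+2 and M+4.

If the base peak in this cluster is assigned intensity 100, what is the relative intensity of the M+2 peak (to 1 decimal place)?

(0.802 + 0.198)^2 gives M 0.6432, M+2 0.3176, M+4 0.0392; the largest is M.
P(M) = C(2,0) × 0.802^2 × 0.198^0 = 1 × 0.643204 × 1.0000 = 0.643204 (base)
P(M+2) = C(2,1) × 0.802^1 × 0.198^1 = 2 × 0.8020 × 0.1980 = 0.317592
Relative intensity = 0.317592 / 0.643204 × 100 = 49.4

49.4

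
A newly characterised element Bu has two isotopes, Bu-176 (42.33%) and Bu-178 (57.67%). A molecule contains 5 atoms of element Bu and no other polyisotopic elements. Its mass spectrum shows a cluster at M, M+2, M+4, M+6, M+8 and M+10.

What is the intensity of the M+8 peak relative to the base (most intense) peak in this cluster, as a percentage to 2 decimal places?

68.12%

Term probabilities: M 0.0136, M+2 0.0926, M+4 0.2523, M+6 0.3437, M+8 0.2341, M+10 0.0638. Base peak = M+6.
P(M+6) = C(5,3) × 0.4233^2 × 0.5767^3 = 10 × 0.17918289 × 0.19180055 = 0.343674 (base)
P(M+8) = C(5,4) × 0.4233^1 × 0.5767^4 = 5 × 0.4233 × 0.11061138 = 0.234109
Relative intensity = 0.234109 / 0.343674 × 100 = 68.12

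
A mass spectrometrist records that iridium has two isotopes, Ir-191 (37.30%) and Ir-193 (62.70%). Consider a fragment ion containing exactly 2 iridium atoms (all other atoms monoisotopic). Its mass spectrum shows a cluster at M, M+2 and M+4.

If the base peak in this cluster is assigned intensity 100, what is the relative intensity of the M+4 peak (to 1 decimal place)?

(0.3730 + 0.6270)^2 gives M 0.1391, M+2 0.4677, M+4 0.3931; the largest is M+2.
P(M+2) = C(2,1) × 0.3730^1 × 0.6270^1 = 2 × 0.3730 × 0.6270 = 0.467742 (base)
P(M+4) = C(2,2) × 0.3730^0 × 0.6270^2 = 1 × 1.0000 × 0.393129 = 0.393129
Relative intensity = 0.393129 / 0.467742 × 100 = 84.0

84.0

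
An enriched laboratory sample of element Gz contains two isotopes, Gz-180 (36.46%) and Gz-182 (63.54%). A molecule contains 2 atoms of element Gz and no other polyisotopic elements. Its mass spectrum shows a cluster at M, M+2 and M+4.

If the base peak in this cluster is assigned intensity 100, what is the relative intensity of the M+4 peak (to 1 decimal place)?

87.1

Term probabilities: M 0.1329, M+2 0.4633, M+4 0.4037. Base peak = M+2.
P(M+2) = C(2,1) × 0.3646^1 × 0.6354^1 = 2 × 0.3646 × 0.6354 = 0.463334 (base)
P(M+4) = C(2,2) × 0.3646^0 × 0.6354^2 = 1 × 1.0000 × 0.40373316 = 0.403733
Relative intensity = 0.403733 / 0.463334 × 100 = 87.1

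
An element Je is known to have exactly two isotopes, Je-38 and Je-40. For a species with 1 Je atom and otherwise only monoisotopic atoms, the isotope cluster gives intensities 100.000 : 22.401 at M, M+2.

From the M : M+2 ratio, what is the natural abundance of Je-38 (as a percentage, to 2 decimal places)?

81.70%

Let p = fractional abundance of Je-38. I(M+2)/I(M) = [C(1,1)·p^0·(1−p)] / p^1 = 1·(1−p)/p = 22.401/100.000 = 0.2240
(1−p)/p = 0.2240/1 = 0.2240  ⇒  p = 1/(1 + 0.2240) = 0.8170
Je-38: 81.70%, Je-40: 18.30%.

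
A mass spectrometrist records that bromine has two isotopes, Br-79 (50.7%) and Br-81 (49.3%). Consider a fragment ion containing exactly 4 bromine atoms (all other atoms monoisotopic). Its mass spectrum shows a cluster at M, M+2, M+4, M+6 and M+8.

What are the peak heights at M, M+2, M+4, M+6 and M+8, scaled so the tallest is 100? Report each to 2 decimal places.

17.63 : 68.56 : 100.00 : 64.83 : 15.76

The 4 Br atoms are independent, so intensities follow the terms of (0.507 + 0.493)^4.
P(M) = 0.507^4 = 0.066074
P(M+2) = 4 × 0.507^3 × 0.493^1 = 0.256999
P(M+4) = 6 × 0.507^2 × 0.493^2 = 0.374853
P(M+6) = 4 × 0.507^1 × 0.493^3 = 0.243001
P(M+8) = 0.493^4 = 0.059073
The M+4 peak is largest (0.374853); scaling to 100 gives 17.63 : 68.56 : 100.00 : 64.83 : 15.76.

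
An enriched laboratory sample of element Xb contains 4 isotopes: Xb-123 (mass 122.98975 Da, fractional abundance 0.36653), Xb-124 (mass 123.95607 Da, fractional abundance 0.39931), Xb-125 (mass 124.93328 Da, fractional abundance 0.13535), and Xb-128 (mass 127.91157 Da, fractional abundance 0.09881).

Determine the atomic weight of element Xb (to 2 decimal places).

The abundance-weighted mean is 0.36653 × 122.98975 + 0.39931 × 123.95607 + 0.13535 × 124.93328 + 0.09881 × 127.91157
= 45.079433 + 49.496898 + 16.909719 + 12.638942 = 124.124992 Da

124.12 Da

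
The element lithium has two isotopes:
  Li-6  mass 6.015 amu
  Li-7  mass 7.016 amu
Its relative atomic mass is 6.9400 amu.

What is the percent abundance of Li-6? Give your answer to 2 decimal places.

With x = fraction of Li-6 (so Li-7 is 1 − x):
6.015·x + 7.016·(1 − x) = 6.9400
(6.015 − 7.016)·x = 6.9400 − 7.016
x = -0.0760 / -1.001 = 0.07592 → 7.59% Li-6, 92.41% Li-7.

7.59%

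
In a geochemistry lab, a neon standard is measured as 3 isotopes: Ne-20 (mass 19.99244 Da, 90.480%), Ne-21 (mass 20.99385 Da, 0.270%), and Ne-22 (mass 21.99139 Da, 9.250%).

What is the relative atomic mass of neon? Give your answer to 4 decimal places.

The abundance-weighted mean is 0.90480 × 19.99244 + 0.00270 × 20.99385 + 0.09250 × 21.99139
= 18.089160 + 0.056683 + 2.034204 = 20.180047 Da

20.1800 Da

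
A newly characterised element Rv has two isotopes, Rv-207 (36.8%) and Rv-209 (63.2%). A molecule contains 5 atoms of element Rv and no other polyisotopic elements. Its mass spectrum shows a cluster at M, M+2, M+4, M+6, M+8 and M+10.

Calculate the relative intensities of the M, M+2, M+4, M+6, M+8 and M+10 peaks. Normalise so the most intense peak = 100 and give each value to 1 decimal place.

2.0 : 17.0 : 58.2 : 100.0 : 85.9 : 29.5

The 5 Rv atoms are independent, so intensities follow the terms of (0.368 + 0.632)^5.
P(M) = 0.368^5 = 0.006749
P(M+2) = 5 × 0.368^4 × 0.632^1 = 0.057953
P(M+4) = 10 × 0.368^3 × 0.632^2 = 0.199057
P(M+6) = 10 × 0.368^2 × 0.632^3 = 0.341859
P(M+8) = 5 × 0.368^1 × 0.632^4 = 0.293553
P(M+10) = 0.632^5 = 0.100829
The M+6 peak is largest (0.341859); scaling to 100 gives 2.0 : 17.0 : 58.2 : 100.0 : 85.9 : 29.5.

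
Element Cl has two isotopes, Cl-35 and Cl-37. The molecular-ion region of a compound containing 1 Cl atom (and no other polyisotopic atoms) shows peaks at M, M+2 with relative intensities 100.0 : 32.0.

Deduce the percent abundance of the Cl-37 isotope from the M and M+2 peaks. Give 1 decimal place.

If p is the fraction of Cl that is Cl-35, then I(M+2)/I(M) = [C(1,1)·p^0·(1−p)] / p^1 = 1·(1−p)/p = 32.0/100.0 = 0.3200
(1−p)/p = 0.3200/1 = 0.3200  ⇒  p = 1/(1 + 0.3200) = 0.7576
Cl-35: 75.8%, Cl-37: 24.2%.

24.2%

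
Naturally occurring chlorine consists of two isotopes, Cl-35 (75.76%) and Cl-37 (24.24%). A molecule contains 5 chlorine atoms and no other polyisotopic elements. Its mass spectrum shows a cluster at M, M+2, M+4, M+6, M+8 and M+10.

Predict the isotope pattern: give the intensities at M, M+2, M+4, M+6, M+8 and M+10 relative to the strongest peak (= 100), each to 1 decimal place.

Expanding (0.7576 + 0.2424)^5:
P(M) = 0.7576^5 = 0.249574
P(M+2) = 5 × 0.7576^4 × 0.2424^1 = 0.399266
P(M+4) = 10 × 0.7576^3 × 0.2424^2 = 0.255497
P(M+6) = 10 × 0.7576^2 × 0.2424^3 = 0.081748
P(M+8) = 5 × 0.7576^1 × 0.2424^4 = 0.013078
P(M+10) = 0.2424^5 = 0.000837
The M+2 peak is largest (0.399266); scaling to 100 gives 62.5 : 100.0 : 64.0 : 20.5 : 3.3 : 0.2.

62.5 : 100.0 : 64.0 : 20.5 : 3.3 : 0.2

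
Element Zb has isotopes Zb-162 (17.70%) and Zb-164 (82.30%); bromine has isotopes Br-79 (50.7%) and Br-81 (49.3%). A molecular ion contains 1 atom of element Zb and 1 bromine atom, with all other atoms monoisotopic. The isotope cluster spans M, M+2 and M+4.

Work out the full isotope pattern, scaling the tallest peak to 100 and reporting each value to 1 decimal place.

17.8 : 100.0 : 80.4

Element Zb pattern (n=1): 0.1770 : 0.8230
Bromine pattern (n=1): 0.5070 : 0.4930
Convolve the two distributions (both contribute in 2-u steps):
  M: 0.1770×0.5070 = 0.089739
  M+2: 0.1770×0.4930 + 0.8230×0.5070 = 0.504522
  M+4: 0.8230×0.4930 = 0.405739
Scale to base peak (0.504522) = 100: 17.8 : 100.0 : 80.4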